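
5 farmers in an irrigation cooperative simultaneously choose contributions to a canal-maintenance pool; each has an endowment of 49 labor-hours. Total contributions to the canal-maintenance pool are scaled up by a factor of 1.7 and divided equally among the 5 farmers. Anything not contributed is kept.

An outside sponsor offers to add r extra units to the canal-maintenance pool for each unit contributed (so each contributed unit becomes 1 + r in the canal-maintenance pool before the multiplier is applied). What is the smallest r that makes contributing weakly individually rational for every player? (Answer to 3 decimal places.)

With matching at rate r, one contributed unit becomes (1 + r) in the canal-maintenance pool and returns 1.7 × (1 + r) / 5 to the contributor.
Setting this equal to 1: 1 + r = 5/1.7 = 2.9412.
So the minimum matching rate is r = 2.9412 − 1 = 1.941.

1.941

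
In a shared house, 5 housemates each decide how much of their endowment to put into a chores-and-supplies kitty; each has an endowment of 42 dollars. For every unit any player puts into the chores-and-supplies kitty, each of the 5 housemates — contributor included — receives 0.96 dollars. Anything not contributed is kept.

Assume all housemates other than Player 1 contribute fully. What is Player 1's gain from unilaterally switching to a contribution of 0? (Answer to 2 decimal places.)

1.68 dollars

Switching from a contribution of 42 to 0 lets Player 1 keep an extra 42 dollars, but lowers the chores-and-supplies kitty by 42, which costs Player 1 their own share of that drop: 0.96 × 42 = 40.32.
Net gain = 42 − 40.32 = 1.68. The private return per contributed unit (0.96) is below 1, so free-riding is indeed the best response regardless of what the others do.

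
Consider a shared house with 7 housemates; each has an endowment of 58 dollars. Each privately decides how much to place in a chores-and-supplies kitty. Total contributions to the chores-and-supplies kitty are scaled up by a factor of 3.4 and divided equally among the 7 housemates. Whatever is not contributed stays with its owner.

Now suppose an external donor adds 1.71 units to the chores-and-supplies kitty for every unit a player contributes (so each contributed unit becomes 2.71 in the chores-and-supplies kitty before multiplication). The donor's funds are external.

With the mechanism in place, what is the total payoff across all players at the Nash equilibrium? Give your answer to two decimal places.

3740.88 dollars

With the mechanism, a contributed unit returns 3.4 × 2.71 / 7 = 1.3163 per unit of net cost to the contributor — now above 1 — so contributing fully is weakly dominant for every player.
So the Nash equilibrium is full contribution by all 7; the group earns 3.4 × 2.71 × 406 = 3740.88.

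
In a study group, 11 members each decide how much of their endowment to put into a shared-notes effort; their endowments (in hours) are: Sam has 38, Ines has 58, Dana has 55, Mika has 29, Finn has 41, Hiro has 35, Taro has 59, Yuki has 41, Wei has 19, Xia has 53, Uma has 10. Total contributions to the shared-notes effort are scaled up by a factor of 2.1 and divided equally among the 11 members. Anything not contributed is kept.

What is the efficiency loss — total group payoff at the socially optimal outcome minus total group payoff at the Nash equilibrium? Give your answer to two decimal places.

481.80 hours

The private return per contributed unit is 2.1/11 = 0.1909 < 1 for every player regardless of endowment, so the Nash equilibrium is zero contribution and the group total is Σ E_j = 38 + 58 + 55 + 29 + 41 + 35 + 59 + 41 + 19 + 53 + 10 = 438.
Each contributed unit returns 2.100 to the group, so the social optimum is full contribution by everyone: group total = 2.100 × 438 = 919.80.
Efficiency loss = (2.100 − 1) × 438 = 481.80.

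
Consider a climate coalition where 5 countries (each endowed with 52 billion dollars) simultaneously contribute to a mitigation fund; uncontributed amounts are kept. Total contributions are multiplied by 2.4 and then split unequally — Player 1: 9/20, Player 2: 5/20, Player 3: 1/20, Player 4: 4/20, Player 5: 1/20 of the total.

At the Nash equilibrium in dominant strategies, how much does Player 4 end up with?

Each unit j contributes comes back to j as 2.4 × (j's share), so j prefers to contribute only if that share exceeds 1/2.4 = 0.4167; otherwise keeping the unit dominates.
Player 1 alone (share 9/20) is above the threshold, contributing 52; the remaining 4 contribute 0. Total contributed: 52.
Player 4 keeps 52 and receives 2.4 × 52 × 4/20 = 24.96 from the mitigation fund, for a payoff of 76.96.

76.96 billion dollars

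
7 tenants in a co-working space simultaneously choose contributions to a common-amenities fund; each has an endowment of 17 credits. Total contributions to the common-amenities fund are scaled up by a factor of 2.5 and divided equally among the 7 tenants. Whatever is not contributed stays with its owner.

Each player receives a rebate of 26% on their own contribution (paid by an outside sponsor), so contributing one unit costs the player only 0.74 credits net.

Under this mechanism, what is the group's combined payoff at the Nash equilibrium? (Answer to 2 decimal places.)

119.00 credits

Even with the mechanism, each unit contributed returns only (2.5/7) / 0.74 = 0.4826 per unit of net cost, so contributing nothing is still dominant.
At the Nash equilibrium no one contributes; group total payoff = 7 × 17 = 119.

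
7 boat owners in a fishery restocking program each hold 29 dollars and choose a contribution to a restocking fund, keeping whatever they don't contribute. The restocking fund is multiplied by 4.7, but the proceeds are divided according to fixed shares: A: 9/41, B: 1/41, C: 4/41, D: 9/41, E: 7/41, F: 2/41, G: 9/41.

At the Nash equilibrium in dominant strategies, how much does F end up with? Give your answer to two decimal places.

A player with share s gets back 4.7·s per unit contributed, so full contribution is dominant for anyone with s > 1/4.7 = 0.2128 and zero contribution is dominant for anyone below.
A, D and G clear that bar, contributing 29 each; the remaining 4 contribute 0. Total contributed: 87.
F keeps 29 and receives 4.7 × 87 × 2/41 = 19.95 from the restocking fund, for a payoff of 48.95.

48.95 dollars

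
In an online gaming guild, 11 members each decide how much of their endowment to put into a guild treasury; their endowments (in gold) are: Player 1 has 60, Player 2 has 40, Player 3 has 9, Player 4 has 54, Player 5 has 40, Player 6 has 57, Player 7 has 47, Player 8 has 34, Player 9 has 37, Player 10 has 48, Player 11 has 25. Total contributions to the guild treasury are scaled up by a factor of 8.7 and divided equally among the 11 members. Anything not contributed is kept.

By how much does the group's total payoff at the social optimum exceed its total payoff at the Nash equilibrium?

The private return per contributed unit is 8.7/11 = 0.7909 < 1 for every player regardless of endowment, so the Nash equilibrium is zero contribution and the group total is Σ E_j = 60 + 40 + 9 + 54 + 40 + 57 + 47 + 34 + 37 + 48 + 25 = 451.
Each contributed unit returns 8.700 to the group, so the social optimum is full contribution by everyone: group total = 8.700 × 451 = 3923.70.
Efficiency loss = (8.700 − 1) × 451 = 3472.70.

3472.70 gold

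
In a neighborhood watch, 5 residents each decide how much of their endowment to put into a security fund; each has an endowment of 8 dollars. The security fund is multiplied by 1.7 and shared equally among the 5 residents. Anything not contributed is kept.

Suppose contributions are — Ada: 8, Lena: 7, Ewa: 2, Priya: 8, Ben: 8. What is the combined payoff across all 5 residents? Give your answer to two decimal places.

Total contributed: 8 + 7 + 2 + 8 + 8 = 33; total kept: 5 × 8 − 33 = 7.
The security fund pays out 1.7 × 33 = 56.10 in aggregate.
Group total = 7 + 56.10 = 63.10.

63.10 dollars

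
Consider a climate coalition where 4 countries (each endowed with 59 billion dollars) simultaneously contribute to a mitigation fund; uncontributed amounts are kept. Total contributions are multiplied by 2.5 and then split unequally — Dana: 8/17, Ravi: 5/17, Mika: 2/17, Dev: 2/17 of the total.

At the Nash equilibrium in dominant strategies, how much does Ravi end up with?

Each unit j contributes comes back to j as 2.5 × (j's share), so j prefers to contribute only if that share exceeds 1/2.5 = 0.4000; otherwise keeping the unit dominates.
The only share above 0.4000 is Dana's 8/17, contributing 59; the remaining 3 contribute 0. Total contributed: 59.
Ravi keeps 59 and receives 2.5 × 59 × 5/17 = 43.38 from the mitigation fund, for a payoff of 102.38.

102.38 billion dollars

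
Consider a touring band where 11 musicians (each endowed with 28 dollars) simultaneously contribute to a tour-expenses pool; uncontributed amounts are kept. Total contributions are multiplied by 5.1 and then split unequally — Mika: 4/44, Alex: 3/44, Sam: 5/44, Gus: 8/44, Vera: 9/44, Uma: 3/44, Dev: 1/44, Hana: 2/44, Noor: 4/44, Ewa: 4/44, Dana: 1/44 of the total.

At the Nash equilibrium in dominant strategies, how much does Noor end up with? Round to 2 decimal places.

Player j's private return per contributed unit is 5.1 × (j's share). Contributing is weakly dominant for j when that share is at least 1/5.1 = 0.1961, and contributing 0 is dominant otherwise.
Vera alone (share 9/44) is above the threshold, contributing 28; the remaining 10 contribute 0. Total contributed: 28.
Noor keeps 28 and receives 5.1 × 28 × 4/44 = 12.98 from the tour-expenses pool, for a payoff of 40.98.

40.98 dollars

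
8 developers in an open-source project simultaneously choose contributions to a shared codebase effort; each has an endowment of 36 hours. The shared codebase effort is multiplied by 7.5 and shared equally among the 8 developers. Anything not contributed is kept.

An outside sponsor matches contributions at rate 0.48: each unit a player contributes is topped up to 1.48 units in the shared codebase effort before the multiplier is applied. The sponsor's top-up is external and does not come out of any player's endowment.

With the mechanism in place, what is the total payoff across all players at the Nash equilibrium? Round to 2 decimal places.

The effective private return per unit is now 7.5 × 1.48 / 8 = 1.3875 > 1, so every player's dominant strategy flips to full contribution.
At the Nash equilibrium everyone contributes 36. Group total payoff = 7.5 × 1.48 × 288 = 3196.80.

3196.80 hours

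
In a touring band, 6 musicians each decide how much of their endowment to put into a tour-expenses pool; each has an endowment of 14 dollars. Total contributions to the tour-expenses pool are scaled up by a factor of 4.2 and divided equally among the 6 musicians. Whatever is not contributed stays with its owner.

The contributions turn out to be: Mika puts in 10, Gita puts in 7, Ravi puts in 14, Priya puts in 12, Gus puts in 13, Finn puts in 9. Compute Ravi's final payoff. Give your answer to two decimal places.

Total contributed: 10 + 7 + 14 + 12 + 13 + 9 = 65.
Each receives 4.2 × 65 / 6 = 45.50 from the tour-expenses pool.
Ravi keeps 14 − 14 = 0, so Ravi's payoff is 0 + 45.50 = 45.50.

45.50 dollars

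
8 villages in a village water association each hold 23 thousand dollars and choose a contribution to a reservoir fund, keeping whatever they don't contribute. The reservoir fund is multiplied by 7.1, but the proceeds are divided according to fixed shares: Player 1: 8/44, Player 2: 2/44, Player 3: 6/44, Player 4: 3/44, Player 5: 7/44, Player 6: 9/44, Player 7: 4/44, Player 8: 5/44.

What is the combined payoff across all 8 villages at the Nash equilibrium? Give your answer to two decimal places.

604.90 thousand dollars

Each unit j contributes comes back to j as 7.1 × (j's share), so j prefers to contribute only if that share exceeds 1/7.1 = 0.1408; otherwise keeping the unit dominates.
Player 1, Player 5 and Player 6 are above the threshold, contributing 23 each; the remaining 5 contribute 0. Total contributed: 69.
The reservoir fund pays out 7.1 × 69 = 489.90 in total (split across the unequal shares, but the aggregate is all that matters for the group sum).
The 5 free-riders keep 23 each, adding 115. Group total = 115 + 489.90 = 604.90.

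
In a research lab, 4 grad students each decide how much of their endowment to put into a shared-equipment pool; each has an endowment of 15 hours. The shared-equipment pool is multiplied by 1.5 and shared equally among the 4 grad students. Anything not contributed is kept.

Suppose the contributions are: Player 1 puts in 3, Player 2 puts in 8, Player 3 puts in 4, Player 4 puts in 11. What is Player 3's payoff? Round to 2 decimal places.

Total contributed: 3 + 8 + 4 + 11 = 26.
Each receives 1.5 × 26 / 4 = 9.75 from the shared-equipment pool.
Player 3 keeps 15 − 4 = 11, so Player 3's payoff is 11 + 9.75 = 20.75.

20.75 hours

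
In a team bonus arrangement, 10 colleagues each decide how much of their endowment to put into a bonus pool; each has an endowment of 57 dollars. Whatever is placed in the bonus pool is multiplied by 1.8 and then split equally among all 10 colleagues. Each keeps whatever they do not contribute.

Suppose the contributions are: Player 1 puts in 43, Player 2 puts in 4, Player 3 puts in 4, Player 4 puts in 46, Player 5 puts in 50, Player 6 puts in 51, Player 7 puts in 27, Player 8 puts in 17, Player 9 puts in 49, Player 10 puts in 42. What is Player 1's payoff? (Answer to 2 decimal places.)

Total contributed: 43 + 4 + 4 + 46 + 50 + 51 + 27 + 17 + 49 + 42 = 333.
Each receives 1.8 × 333 / 10 = 59.94 from the bonus pool.
Player 1 keeps 57 − 43 = 14, so Player 1's payoff is 14 + 59.94 = 73.94.

73.94 dollars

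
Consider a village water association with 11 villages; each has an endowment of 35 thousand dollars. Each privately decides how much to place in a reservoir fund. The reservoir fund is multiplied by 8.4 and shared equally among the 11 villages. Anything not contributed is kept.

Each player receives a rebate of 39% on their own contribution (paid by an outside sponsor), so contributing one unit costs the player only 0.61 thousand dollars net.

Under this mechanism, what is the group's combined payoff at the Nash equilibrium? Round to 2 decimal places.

Under the mechanism each unit contributed yields (8.4/11) / 0.61 = 1.2519 back to its contributor per unit of net cost, which exceeds 1, making full contribution the dominant choice for everyone.
At the Nash equilibrium everyone contributes 35. Group total payoff = 11 × (35 × 0.39 + 8.4 × 35) = 3384.15.

3384.15 thousand dollars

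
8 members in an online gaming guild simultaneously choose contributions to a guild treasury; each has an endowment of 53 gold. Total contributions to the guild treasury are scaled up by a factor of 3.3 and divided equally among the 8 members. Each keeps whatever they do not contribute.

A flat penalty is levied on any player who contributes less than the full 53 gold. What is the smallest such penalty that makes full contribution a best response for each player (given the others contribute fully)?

Given the others contribute fully, the best deviation is to contribute 0 (any partial contribution still incurs the fine and gives up units whose private return 0.4125 is below 1).
Deviating from 53 to 0 saves 53 gold but forfeits the deviator's share of the drop in the guild treasury: 3.3/8 × 53 = 21.86.
So the deviation gain is 53 − 21.86 = 31.14, and the fine must be at least 31.14 gold to wipe it out.

31.14 gold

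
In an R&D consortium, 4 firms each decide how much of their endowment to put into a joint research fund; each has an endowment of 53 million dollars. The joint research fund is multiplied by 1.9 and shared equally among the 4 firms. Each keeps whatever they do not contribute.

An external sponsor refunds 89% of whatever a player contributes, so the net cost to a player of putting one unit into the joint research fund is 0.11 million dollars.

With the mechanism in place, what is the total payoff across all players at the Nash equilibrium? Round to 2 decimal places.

591.48 million dollars

The effective private return per unit is now (1.9/4) / 0.11 = 4.3182 > 1, so every player's dominant strategy flips to full contribution.
So the Nash equilibrium is full contribution by all 4; the group earns 4 × (53 × 0.89 + 1.9 × 53) = 591.48.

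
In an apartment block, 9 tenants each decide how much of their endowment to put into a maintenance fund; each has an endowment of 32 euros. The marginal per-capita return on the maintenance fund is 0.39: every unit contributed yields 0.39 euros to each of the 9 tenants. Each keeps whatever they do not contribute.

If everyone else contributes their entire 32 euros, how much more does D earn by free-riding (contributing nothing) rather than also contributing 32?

Switching from a contribution of 32 to 0 lets D keep an extra 32 euros, but lowers the maintenance fund by 32, which costs D their own share of that drop: 0.39 × 32 = 12.48.
Net gain = 32 − 12.48 = 19.52. The private return per contributed unit (0.39) is below 1, so free-riding is indeed the best response regardless of what the others do.

19.52 euros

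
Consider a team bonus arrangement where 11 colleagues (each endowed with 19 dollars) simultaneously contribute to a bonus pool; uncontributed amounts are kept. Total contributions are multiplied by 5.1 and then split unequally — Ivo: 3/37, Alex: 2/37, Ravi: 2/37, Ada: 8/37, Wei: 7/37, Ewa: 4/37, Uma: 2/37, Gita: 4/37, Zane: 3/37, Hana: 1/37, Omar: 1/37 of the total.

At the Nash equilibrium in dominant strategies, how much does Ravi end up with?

A player with share s gets back 5.1·s per unit contributed, so full contribution is dominant for anyone with s > 1/5.1 = 0.1961 and zero contribution is dominant for anyone below.
Ada alone (share 8/37) is above the threshold, contributing 19; the remaining 10 contribute 0. Total contributed: 19.
Ravi keeps 19 and receives 5.1 × 19 × 2/37 = 5.24 from the bonus pool, for a payoff of 24.24.

24.24 dollars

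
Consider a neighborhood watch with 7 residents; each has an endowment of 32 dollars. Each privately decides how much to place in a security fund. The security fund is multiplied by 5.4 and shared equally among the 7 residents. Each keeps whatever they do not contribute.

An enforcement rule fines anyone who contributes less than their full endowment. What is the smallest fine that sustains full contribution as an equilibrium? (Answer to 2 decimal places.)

Given the others contribute fully, the best deviation is to contribute 0 (any partial contribution still incurs the fine and gives up units whose private return 0.7714 is below 1).
Deviating from 32 to 0 saves 32 dollars but forfeits the deviator's share of the drop in the security fund: 5.4/7 × 32 = 24.69.
So the deviation gain is 32 − 24.69 = 7.31, and the fine must be at least 7.31 dollars to wipe it out.

7.31 dollars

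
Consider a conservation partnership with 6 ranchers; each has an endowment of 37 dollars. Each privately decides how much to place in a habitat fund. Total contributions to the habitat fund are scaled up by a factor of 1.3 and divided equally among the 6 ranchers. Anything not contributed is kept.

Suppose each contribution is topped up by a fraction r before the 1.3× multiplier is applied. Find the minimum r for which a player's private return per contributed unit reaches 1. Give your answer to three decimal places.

With matching at rate r, one contributed unit becomes (1 + r) in the habitat fund and returns 1.3 × (1 + r) / 6 to the contributor.
Setting this equal to 1: 1 + r = 6/1.3 = 4.6154.
So the minimum matching rate is r = 4.6154 − 1 = 3.615.

3.615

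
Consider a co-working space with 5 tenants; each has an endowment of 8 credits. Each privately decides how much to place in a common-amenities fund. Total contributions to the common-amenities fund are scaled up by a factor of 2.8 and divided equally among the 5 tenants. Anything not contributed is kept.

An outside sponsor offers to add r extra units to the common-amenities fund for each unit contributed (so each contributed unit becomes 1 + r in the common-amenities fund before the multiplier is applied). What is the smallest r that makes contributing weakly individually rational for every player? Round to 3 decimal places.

With matching at rate r, one contributed unit becomes (1 + r) in the common-amenities fund and returns 2.8 × (1 + r) / 5 to the contributor.
Setting this equal to 1: 1 + r = 5/2.8 = 1.7857.
So the minimum matching rate is r = 1.7857 − 1 = 0.786.

0.786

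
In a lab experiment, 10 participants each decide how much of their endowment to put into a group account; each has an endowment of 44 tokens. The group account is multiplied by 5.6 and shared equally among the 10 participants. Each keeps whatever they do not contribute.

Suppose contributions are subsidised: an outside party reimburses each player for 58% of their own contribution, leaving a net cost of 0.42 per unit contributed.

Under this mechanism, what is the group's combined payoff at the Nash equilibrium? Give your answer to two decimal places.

Under the mechanism each unit contributed yields (5.6/10) / 0.42 = 1.3333 back to its contributor per unit of net cost, which exceeds 1, making full contribution the dominant choice for everyone.
At the Nash equilibrium everyone contributes 44. Group total payoff = 10 × (44 × 0.58 + 5.6 × 44) = 2719.20.

2719.20 tokens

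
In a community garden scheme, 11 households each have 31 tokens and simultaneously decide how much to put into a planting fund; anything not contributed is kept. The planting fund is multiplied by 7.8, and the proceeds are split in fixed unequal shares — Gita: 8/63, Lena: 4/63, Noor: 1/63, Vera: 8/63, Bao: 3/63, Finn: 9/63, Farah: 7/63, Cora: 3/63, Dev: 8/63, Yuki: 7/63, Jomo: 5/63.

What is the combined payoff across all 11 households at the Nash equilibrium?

551.80 tokens

Player j's private return per contributed unit is 7.8 × (j's share). Contributing is weakly dominant for j when that share is at least 1/7.8 = 0.1282, and contributing 0 is dominant otherwise.
Finn alone (share 9/63) is above the threshold, contributing 31; the remaining 10 contribute 0. Total contributed: 31.
The planting fund pays out 7.8 × 31 = 241.80 in total (split across the unequal shares, but the aggregate is all that matters for the group sum).
The 10 free-riders keep 31 each, adding 310. Group total = 310 + 241.80 = 551.80.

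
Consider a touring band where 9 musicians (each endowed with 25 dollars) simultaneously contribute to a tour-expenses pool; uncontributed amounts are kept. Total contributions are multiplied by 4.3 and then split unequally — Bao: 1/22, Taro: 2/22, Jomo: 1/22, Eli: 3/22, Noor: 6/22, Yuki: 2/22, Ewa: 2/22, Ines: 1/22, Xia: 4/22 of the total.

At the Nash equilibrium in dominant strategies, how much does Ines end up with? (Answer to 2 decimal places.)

Each unit j contributes comes back to j as 4.3 × (j's share), so j prefers to contribute only if that share exceeds 1/4.3 = 0.2326; otherwise keeping the unit dominates.
Only Noor (6/22) clears that bar, contributing 25; the remaining 8 contribute 0. Total contributed: 25.
Ines keeps 25 and receives 4.3 × 25 × 1/22 = 4.89 from the tour-expenses pool, for a payoff of 29.89.

29.89 dollars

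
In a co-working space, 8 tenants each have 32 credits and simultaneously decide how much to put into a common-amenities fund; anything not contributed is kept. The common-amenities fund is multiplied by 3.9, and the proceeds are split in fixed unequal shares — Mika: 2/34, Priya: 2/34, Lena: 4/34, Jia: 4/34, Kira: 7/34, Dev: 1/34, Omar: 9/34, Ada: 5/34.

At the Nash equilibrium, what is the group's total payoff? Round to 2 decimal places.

For player j, contributing a unit is worthwhile iff 3.9 × (j's share) ≥ 1, i.e. iff j's share is at least 0.2564.
The only share above 0.2564 is Omar's 9/34, contributing 32; the remaining 7 contribute 0. Total contributed: 32.
The common-amenities fund pays out 3.9 × 32 = 124.80 in total (split across the unequal shares, but the aggregate is all that matters for the group sum).
The 7 free-riders keep 32 each, adding 224. Group total = 224 + 124.80 = 348.80.

348.80 credits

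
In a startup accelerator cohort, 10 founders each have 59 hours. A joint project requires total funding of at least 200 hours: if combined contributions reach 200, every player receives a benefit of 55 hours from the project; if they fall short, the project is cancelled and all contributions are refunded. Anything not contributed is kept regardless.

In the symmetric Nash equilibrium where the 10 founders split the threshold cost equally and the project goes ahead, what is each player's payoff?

Equal share of the threshold: 200/10 = 20.
At this profile no one gains by cutting their contribution: any cut drops the total below 200, the project is cancelled, contributions are refunded, and the deviator ends with 59, which is less than 59 − 20 + 55 = 94. Contributing more than 20 just wastes the excess. So contributing exactly 20 is a best response.
Each player's payoff: 59 − 20 + 55 = 94.

94 hours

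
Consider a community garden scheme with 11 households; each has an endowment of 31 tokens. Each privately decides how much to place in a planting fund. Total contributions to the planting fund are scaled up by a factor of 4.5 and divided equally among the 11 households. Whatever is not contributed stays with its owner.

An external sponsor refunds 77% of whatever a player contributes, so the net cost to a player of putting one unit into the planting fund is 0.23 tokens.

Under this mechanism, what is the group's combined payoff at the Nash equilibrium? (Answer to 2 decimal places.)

With the mechanism, a contributed unit returns (4.5/11) / 0.23 = 1.7787 per unit of net cost to the contributor — now above 1 — so contributing fully is weakly dominant for every player.
At the Nash equilibrium everyone contributes 31. Group total payoff = 11 × (31 × 0.77 + 4.5 × 31) = 1797.07.

1797.07 tokens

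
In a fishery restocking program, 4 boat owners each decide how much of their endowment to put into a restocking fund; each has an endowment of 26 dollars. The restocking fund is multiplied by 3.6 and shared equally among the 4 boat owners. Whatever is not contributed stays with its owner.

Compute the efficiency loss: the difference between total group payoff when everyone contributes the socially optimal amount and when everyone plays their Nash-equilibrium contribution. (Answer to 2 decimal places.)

270.40 dollars

Each contributed unit returns 3.6/4 = 0.9000 to its contributor — below 1 — so contributing 0 is dominant for every player. At the Nash equilibrium everyone keeps their 26, and the group total is 4 × 26 = 104.
Each contributed unit returns 3.600 to the group as a whole (0.9000 to each of 4 players), which exceeds 1, so the social optimum is full contribution: group total = 3.600 × 104 = 374.40.
Efficiency loss = 374.40 − 104 = 270.40.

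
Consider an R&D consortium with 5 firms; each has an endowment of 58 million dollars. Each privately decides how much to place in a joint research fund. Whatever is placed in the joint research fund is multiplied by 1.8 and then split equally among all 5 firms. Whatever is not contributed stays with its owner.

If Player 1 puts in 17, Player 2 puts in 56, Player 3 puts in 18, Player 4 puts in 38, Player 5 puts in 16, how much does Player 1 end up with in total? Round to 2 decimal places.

93.20 million dollars

Total contributed: 17 + 56 + 18 + 38 + 16 = 145.
Each receives 1.8 × 145 / 5 = 52.20 from the joint research fund.
Player 1 keeps 58 − 17 = 41, so Player 1's payoff is 41 + 52.20 = 93.20.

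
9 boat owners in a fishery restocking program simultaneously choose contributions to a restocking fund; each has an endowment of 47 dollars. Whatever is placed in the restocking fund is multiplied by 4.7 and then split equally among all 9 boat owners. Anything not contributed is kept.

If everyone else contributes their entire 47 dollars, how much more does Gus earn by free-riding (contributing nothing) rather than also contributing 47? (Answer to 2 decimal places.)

22.46 dollars

Switching from a contribution of 47 to 0 lets Gus keep an extra 47 dollars, but lowers the restocking fund by 47, which costs Gus their own share of that drop: 4.7/9 × 47 = 24.54.
Net gain = 47 − 24.54 = 22.46. The private return per contributed unit (0.5222) is below 1, so free-riding is indeed the best response regardless of what the others do.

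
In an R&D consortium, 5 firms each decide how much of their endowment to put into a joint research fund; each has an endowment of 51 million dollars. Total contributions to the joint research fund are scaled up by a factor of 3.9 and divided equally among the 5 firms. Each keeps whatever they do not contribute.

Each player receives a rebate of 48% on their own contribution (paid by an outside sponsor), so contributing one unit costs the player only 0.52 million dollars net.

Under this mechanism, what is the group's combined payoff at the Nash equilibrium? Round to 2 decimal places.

1116.90 million dollars

Under the mechanism each unit contributed yields (3.9/5) / 0.52 = 1.5000 back to its contributor per unit of net cost, which exceeds 1, making full contribution the dominant choice for everyone.
At the Nash equilibrium everyone contributes 51. Group total payoff = 5 × (51 × 0.48 + 3.9 × 51) = 1116.90.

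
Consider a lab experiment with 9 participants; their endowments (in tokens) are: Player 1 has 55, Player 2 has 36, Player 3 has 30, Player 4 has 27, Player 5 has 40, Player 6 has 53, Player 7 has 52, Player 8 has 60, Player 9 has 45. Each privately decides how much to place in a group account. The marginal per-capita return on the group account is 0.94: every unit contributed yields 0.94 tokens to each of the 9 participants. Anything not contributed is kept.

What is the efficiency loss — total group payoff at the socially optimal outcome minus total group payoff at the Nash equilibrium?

2969.08 tokens

The private return per contributed unit is 0.94 < 1 for everyone, so the Nash equilibrium is zero contribution and the group total is Σ E_j = 55 + 36 + 30 + 27 + 40 + 53 + 52 + 60 + 45 = 398.
Each contributed unit returns 8.460 to the group, so the social optimum is full contribution by everyone: group total = 8.460 × 398 = 3367.08.
Efficiency loss = (8.460 − 1) × 398 = 2969.08.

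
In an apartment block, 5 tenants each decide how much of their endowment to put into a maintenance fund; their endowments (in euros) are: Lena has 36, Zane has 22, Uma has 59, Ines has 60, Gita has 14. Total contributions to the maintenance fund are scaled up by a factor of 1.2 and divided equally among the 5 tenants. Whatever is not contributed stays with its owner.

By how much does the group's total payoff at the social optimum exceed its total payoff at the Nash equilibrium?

38.20 euros

The private return per contributed unit is 1.2/5 = 0.2400 < 1 for every player regardless of endowment, so the Nash equilibrium is zero contribution and the group total is Σ E_j = 36 + 22 + 59 + 60 + 14 = 191.
Each contributed unit returns 1.200 to the group, so the social optimum is full contribution by everyone: group total = 1.200 × 191 = 229.20.
Efficiency loss = (1.200 − 1) × 191 = 38.20.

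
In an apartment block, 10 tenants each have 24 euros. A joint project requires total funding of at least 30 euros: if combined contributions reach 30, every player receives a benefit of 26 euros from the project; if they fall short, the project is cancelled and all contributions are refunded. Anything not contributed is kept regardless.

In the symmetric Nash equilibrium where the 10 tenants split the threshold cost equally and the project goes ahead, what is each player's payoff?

Equal share of the threshold: 30/10 = 3.
At this profile no one gains by cutting their contribution: any cut drops the total below 30, the project is cancelled, contributions are refunded, and the deviator ends with 24, which is less than 24 − 3 + 26 = 47. Contributing more than 3 just wastes the excess. So contributing exactly 3 is a best response.
Each player's payoff: 24 − 3 + 26 = 47.

47 euros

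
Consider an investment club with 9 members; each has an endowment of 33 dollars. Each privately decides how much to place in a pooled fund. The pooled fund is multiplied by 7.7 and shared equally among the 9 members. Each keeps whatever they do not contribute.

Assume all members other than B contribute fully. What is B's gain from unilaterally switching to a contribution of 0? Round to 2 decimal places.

Switching from a contribution of 33 to 0 lets B keep an extra 33 dollars, but lowers the pooled fund by 33, which costs B their own share of that drop: 7.7/9 × 33 = 28.23.
Net gain = 33 − 28.23 = 4.77. The private return per contributed unit (0.8556) is below 1, so free-riding is indeed the best response regardless of what the others do.

4.77 dollars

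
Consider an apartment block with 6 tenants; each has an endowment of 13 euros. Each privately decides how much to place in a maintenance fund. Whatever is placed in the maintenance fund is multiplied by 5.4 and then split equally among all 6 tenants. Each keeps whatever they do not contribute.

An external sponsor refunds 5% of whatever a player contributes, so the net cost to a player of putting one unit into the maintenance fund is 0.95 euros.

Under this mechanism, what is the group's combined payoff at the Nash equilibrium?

78.00 euros

With the mechanism, a contributed unit returns (5.4/6) / 0.95 = 0.9474 per unit of net cost — still below 1 — so contributing 0 remains dominant for every player.
Everyone keeps their endowment and the group total is 6 × 13 = 78.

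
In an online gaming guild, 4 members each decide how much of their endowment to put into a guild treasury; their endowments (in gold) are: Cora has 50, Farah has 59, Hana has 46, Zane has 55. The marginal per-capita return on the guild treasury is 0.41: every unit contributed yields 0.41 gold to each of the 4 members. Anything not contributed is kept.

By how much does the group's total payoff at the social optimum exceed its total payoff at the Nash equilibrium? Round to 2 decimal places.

134.40 gold

The private return per contributed unit is 0.41 < 1 for everyone, so the Nash equilibrium is zero contribution and the group total is Σ E_j = 50 + 59 + 46 + 55 = 210.
Each contributed unit returns 1.640 to the group, so the social optimum is full contribution by everyone: group total = 1.640 × 210 = 344.40.
Efficiency loss = (1.640 − 1) × 210 = 134.40.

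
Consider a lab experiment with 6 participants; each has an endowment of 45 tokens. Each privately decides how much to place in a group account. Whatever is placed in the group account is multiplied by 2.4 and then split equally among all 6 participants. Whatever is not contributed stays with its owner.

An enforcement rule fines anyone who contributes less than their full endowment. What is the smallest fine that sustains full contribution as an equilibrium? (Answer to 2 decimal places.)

Given the others contribute fully, the best deviation is to contribute 0 (any partial contribution still incurs the fine and gives up units whose private return 0.4000 is below 1).
Deviating from 45 to 0 saves 45 tokens but forfeits the deviator's share of the drop in the group account: 2.4/6 × 45 = 18.00.
So the deviation gain is 45 − 18.00 = 27.00, and the fine must be at least 27.00 tokens to wipe it out.

27.00 tokens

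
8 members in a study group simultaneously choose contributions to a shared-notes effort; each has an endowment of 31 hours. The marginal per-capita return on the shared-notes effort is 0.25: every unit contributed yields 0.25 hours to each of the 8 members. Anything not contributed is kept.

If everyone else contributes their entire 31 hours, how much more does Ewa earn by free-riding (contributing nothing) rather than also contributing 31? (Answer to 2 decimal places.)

Switching from a contribution of 31 to 0 lets Ewa keep an extra 31 hours, but lowers the shared-notes effort by 31, which costs Ewa their own share of that drop: 0.25 × 31 = 7.75.
Net gain = 31 − 7.75 = 23.25. The private return per contributed unit (0.25) is below 1, so free-riding is indeed the best response regardless of what the others do.

23.25 hours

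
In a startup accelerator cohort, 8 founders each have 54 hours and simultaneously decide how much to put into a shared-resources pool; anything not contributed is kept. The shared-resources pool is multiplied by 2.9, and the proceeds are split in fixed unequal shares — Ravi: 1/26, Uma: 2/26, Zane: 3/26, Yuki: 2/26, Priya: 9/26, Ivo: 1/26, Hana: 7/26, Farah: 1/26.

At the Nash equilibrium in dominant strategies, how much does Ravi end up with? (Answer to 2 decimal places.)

60.02 hours

Each unit j contributes comes back to j as 2.9 × (j's share), so j prefers to contribute only if that share exceeds 1/2.9 = 0.3448; otherwise keeping the unit dominates.
Priya alone (share 9/26) is above the threshold, contributing 54; the remaining 7 contribute 0. Total contributed: 54.
Ravi keeps 54 and receives 2.9 × 54 × 1/26 = 6.02 from the shared-resources pool, for a payoff of 60.02.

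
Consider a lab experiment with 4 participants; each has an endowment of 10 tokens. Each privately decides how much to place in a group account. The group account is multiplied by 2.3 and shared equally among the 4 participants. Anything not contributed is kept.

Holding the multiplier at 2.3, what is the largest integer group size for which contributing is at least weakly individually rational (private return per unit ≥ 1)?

Private return per unit is 2.3/(group size), which is ≥ 1 whenever the group size is ≤ 2.3.
The largest such integer is 2.

2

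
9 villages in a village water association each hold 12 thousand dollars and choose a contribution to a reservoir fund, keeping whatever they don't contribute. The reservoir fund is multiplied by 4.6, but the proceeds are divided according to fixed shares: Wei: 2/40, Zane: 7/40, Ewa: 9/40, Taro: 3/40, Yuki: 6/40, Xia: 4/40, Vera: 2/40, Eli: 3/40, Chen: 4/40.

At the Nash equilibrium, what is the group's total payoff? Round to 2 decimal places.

151.20 thousand dollars

Player j's private return per contributed unit is 4.6 × (j's share). Contributing is weakly dominant for j when that share is at least 1/4.6 = 0.2174, and contributing 0 is dominant otherwise.
Only Ewa (9/40) clears that bar, contributing 12; the remaining 8 contribute 0. Total contributed: 12.
The reservoir fund pays out 4.6 × 12 = 55.20 in total (split across the unequal shares, but the aggregate is all that matters for the group sum).
The 8 free-riders keep 12 each, adding 96. Group total = 96 + 55.20 = 151.20.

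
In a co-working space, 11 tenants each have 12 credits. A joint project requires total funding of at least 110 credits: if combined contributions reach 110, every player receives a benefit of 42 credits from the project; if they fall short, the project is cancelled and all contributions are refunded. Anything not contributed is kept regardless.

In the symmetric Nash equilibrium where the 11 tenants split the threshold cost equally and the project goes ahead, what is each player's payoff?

Equal share of the threshold: 110/11 = 10.
At this profile no one gains by cutting their contribution: any cut drops the total below 110, the project is cancelled, contributions are refunded, and the deviator ends with 12, which is less than 12 − 10 + 42 = 44. Contributing more than 10 just wastes the excess. So contributing exactly 10 is a best response.
Each player's payoff: 12 − 10 + 42 = 44.

44 credits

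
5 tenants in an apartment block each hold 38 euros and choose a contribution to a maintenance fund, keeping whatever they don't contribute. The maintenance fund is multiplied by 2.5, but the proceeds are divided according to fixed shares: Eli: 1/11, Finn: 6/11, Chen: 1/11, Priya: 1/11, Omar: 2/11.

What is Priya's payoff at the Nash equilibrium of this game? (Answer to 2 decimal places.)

46.64 euros

For player j, contributing a unit is worthwhile iff 2.5 × (j's share) ≥ 1, i.e. iff j's share is at least 0.4000.
The only share above 0.4000 is Finn's 6/11, contributing 38; the remaining 4 contribute 0. Total contributed: 38.
Priya keeps 38 and receives 2.5 × 38 × 1/11 = 8.64 from the maintenance fund, for a payoff of 46.64.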